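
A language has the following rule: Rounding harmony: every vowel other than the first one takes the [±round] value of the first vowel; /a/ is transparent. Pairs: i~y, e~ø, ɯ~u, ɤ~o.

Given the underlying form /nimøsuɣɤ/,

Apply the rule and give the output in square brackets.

/ø/ harmonizes with /i/ ([-round]) → [e]
/u/ harmonizes with /i/ ([-round]) → [ɯ]

[nimesɯɣɤ]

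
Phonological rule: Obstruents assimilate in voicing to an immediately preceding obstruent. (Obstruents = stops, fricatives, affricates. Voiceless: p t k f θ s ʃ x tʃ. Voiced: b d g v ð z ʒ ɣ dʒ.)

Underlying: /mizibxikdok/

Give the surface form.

[mizibɣiktok]

/x/ after /b/ (voiced) → [ɣ]
/d/ after /k/ (voiceless) → [t]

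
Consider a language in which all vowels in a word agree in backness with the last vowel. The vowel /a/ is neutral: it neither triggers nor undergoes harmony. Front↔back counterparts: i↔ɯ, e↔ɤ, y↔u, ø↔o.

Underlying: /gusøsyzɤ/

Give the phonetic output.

[gusosuzɤ]

/ø/ harmonizes with /ɤ/ ([+back]) → [o]
/y/ harmonizes with /ɤ/ ([+back]) → [u]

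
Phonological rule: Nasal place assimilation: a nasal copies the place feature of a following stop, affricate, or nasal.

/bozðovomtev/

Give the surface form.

/m/ before /t/ (alveolar) → [n]

[bozðovontev]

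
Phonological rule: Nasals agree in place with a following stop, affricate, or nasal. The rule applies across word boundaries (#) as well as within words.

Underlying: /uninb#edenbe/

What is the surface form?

/n/ before /b/ (labial) → [m]
/n/ before /b/ (labial) → [m]

[unimb#edembe]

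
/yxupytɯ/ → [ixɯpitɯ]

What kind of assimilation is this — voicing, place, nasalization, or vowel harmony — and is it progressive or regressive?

vowel harmony, regressive

/y/→[i] /u/→[ɯ] /y/→[i].
Vowels agree with the last vowel, so the harmony is regressive.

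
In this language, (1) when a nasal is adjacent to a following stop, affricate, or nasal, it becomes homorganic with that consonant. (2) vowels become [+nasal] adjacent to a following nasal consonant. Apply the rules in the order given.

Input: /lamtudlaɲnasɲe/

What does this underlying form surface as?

Rule 1: /m/ before /t/ (alveolar) → [n]
Rule 1: /ɲ/ before /n/ (alveolar) → [n]
After rule 1: lantudlannasɲe
Rule 2: /a/ before nasal /n/ → [ã]
Rule 2: /a/ before nasal /n/ → [ã]

[lãntudlãnnasɲe]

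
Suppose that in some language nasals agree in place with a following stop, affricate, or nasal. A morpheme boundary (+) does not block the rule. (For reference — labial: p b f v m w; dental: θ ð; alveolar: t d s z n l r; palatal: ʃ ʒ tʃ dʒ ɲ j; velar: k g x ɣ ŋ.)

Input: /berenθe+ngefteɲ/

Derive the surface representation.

[berenθe+ŋgefteɲ]

/n/ before /g/ (velar) → [ŋ]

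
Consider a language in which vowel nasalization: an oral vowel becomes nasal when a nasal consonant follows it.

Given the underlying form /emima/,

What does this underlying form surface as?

[ẽmĩma]

/e/ before nasal /m/ → [ẽ]
/i/ before nasal /m/ → [ĩ]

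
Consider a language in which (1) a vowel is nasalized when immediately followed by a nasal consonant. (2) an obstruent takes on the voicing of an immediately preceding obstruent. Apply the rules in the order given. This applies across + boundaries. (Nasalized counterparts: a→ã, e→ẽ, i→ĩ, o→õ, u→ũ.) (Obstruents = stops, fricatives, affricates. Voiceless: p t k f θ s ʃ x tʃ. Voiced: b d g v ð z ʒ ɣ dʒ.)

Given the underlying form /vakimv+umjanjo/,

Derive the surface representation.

Rule 1: /i/ before nasal /m/ → [ĩ]
Rule 1: /u/ before nasal /m/ → [ũ]
Rule 1: /a/ before nasal /n/ → [ã]
After rule 1: vakĩmv+ũmjãnjo
Rule 2: no segment meets the rule's conditions; no change.

[vakĩmv+ũmjãnjo]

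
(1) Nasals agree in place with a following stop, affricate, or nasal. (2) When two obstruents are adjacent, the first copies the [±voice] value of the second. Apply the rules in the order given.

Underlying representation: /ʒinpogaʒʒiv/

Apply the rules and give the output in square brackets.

[ʒimpogaʒʒiv]

Rule 1: /n/ before /p/ (labial) → [m]
After rule 1: ʒimpogaʒʒiv
Rule 2: no segment meets the rule's conditions; no change.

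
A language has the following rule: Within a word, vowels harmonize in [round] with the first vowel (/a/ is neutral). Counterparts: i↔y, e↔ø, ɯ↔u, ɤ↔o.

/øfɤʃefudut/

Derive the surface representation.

/ɤ/ harmonizes with /ø/ ([+round]) → [o]
/e/ harmonizes with /ø/ ([+round]) → [ø]

[øfoʃøfudut]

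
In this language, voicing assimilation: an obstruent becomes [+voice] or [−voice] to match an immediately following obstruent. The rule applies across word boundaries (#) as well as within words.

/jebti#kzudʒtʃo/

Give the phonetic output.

/b/ before /t/ (voiceless) → [p]
/k/ before /z/ (voiced) → [g]
/dʒ/ before /tʃ/ (voiceless) → [tʃ]

[jepti#gzutʃtʃo]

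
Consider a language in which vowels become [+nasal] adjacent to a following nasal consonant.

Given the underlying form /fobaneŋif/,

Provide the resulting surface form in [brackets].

/a/ before nasal /n/ → [ã]
/e/ before nasal /ŋ/ → [ẽ]

[fobãnẽŋif]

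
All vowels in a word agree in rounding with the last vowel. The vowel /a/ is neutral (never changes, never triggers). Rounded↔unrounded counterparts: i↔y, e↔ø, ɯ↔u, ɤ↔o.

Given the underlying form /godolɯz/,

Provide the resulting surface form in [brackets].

[gɤdɤlɯz]

/o/ harmonizes with /ɯ/ ([-round]) → [ɤ]
/o/ harmonizes with /ɯ/ ([-round]) → [ɤ]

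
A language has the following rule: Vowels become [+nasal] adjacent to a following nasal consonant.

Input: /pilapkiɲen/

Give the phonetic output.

[pilapkĩɲẽn]

/i/ before nasal /ɲ/ → [ĩ]
/e/ before nasal /n/ → [ẽ]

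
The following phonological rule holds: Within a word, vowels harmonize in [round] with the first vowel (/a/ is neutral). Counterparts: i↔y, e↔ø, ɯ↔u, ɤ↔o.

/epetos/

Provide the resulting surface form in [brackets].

[epetɤs]

/o/ harmonizes with /e/ ([-round]) → [ɤ]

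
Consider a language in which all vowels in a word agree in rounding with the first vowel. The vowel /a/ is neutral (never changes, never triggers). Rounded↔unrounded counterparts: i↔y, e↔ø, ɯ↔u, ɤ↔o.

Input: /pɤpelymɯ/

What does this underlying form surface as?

[pɤpelimɯ]

/y/ harmonizes with /ɤ/ ([-round]) → [i]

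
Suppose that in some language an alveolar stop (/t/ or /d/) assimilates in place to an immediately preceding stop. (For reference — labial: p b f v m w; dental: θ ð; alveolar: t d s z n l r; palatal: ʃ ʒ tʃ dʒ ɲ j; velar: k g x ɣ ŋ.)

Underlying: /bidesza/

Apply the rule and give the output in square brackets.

[bidesza]

no segment meets the rule's conditions; no change.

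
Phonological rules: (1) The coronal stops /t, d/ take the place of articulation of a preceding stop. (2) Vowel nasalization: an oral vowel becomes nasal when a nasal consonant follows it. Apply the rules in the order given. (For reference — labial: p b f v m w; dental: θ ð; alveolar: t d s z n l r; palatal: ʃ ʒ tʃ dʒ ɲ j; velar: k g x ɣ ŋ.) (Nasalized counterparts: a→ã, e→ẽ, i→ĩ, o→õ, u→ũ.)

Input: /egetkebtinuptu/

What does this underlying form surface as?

Rule 1: /t/ after /b/ (labial) → [p]
Rule 1: /t/ after /p/ (labial) → [p]
After rule 1: egetkebpinuppu
Rule 2: /i/ before nasal /n/ → [ĩ]

[egetkebpĩnuppu]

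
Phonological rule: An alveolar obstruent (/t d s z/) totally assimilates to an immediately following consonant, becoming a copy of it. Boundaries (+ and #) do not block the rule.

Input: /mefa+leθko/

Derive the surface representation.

no segment meets the rule's conditions; no change.

[mefa+leθko]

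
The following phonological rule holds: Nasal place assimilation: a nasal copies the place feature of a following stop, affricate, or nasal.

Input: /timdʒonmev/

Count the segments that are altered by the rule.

/m/ before /dʒ/ (palatal) → [ɲ]
/n/ before /m/ (labial) → [m]
2 segments change.

2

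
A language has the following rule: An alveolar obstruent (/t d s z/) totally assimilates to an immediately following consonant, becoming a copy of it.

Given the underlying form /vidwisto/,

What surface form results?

[viwwitto]

/d/ before /w/ → [w] (total assimilation)
/s/ before /t/ → [t] (total assimilation)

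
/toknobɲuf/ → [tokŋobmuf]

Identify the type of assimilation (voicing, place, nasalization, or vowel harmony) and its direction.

place assimilation, progressive

/n/→[ŋ] /ɲ/→[m].
Each target copies a feature from the preceding segment, so the direction is progressive.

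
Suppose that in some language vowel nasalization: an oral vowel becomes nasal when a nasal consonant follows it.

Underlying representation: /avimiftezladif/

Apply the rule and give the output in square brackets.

/i/ before nasal /m/ → [ĩ]

[avĩmiftezladif]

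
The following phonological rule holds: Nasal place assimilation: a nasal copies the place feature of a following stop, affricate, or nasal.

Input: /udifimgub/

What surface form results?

[udifiŋgub]

/m/ before /g/ (velar) → [ŋ]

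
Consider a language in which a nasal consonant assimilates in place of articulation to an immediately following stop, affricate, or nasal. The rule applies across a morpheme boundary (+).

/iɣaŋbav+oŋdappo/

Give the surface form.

/ŋ/ before /b/ (labial) → [m]
/ŋ/ before /d/ (alveolar) → [n]

[iɣambav+ondappo]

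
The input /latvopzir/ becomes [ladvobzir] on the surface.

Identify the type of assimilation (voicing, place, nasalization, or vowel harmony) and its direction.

/t/→[d] /p/→[b].
Each target copies a feature from the following segment, so the direction is regressive.

voicing assimilation, regressive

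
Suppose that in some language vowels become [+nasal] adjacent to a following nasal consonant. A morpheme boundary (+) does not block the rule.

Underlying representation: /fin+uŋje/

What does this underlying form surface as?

[fĩn+ũŋje]

/i/ before nasal /n/ → [ĩ]
/u/ before nasal /ŋ/ → [ũ]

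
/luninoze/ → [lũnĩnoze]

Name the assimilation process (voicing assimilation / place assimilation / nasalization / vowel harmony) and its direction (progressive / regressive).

nasalization, regressive

/u/→[ũ] /i/→[ĩ].
Each target copies a feature from the following segment, so the direction is regressive.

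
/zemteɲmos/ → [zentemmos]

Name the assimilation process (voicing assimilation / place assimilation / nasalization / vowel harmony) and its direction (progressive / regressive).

place assimilation, regressive

/m/→[n] /ɲ/→[m].
Each target copies a feature from the following segment, so the direction is regressive.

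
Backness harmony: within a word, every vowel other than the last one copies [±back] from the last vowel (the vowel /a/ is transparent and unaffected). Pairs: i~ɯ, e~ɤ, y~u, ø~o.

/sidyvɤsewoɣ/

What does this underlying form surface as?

[sɯduvɤsɤwoɣ]

/i/ harmonizes with /o/ ([+back]) → [ɯ]
/y/ harmonizes with /o/ ([+back]) → [u]
/e/ harmonizes with /o/ ([+back]) → [ɤ]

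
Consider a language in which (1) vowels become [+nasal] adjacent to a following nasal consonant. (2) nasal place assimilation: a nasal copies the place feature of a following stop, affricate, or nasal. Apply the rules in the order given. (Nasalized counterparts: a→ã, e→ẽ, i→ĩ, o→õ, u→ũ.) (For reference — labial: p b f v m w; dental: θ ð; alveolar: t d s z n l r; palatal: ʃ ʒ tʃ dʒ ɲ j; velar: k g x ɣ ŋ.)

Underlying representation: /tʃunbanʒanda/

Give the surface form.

[tʃũmbãnʒãnda]

Rule 1: /u/ before nasal /n/ → [ũ]
Rule 1: /a/ before nasal /n/ → [ã]
Rule 1: /a/ before nasal /n/ → [ã]
After rule 1: tʃũnbãnʒãnda
Rule 2: /n/ before /b/ (labial) → [m]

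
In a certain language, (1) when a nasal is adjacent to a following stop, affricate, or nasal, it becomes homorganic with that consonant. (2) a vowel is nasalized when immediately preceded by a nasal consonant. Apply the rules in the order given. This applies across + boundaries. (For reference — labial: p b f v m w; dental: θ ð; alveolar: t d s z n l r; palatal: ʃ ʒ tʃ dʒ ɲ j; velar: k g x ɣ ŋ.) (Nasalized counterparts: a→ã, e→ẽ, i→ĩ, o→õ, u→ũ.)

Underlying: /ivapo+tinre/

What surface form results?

Rule 1: no segment meets the rule's conditions; no change.
After rule 1: ivapo+tinre
Rule 2: no segment meets the rule's conditions; no change.

[ivapo+tinre]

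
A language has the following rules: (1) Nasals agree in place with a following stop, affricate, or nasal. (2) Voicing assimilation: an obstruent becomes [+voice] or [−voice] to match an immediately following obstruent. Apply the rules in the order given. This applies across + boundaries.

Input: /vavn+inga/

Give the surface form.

Rule 1: /n/ before /g/ (velar) → [ŋ]
After rule 1: vavn+iŋga
Rule 2: no segment meets the rule's conditions; no change.

[vavn+iŋga]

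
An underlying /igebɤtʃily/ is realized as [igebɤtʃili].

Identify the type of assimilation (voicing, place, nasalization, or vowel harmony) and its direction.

/y/→[i].
Vowels agree with the first vowel, so the harmony is progressive.

vowel harmony, progressive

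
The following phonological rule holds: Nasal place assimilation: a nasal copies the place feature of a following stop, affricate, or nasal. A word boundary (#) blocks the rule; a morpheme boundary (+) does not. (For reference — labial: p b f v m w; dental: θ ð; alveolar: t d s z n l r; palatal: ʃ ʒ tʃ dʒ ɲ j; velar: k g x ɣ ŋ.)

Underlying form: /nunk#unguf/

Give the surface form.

[nuŋk#uŋguf]

/n/ before /k/ (velar) → [ŋ]
/n/ before /g/ (velar) → [ŋ]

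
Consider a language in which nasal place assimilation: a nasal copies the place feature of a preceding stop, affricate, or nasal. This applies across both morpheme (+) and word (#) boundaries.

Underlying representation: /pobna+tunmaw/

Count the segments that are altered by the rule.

2

/n/ after /b/ (labial) → [m]
/m/ after /n/ (alveolar) → [n]
2 segments change.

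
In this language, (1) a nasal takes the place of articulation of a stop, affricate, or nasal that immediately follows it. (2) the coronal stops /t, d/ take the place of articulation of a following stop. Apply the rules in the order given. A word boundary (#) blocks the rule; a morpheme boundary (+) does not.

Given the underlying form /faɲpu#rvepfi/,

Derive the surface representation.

[fampu#rvepfi]

Rule 1: /ɲ/ before /p/ (labial) → [m]
After rule 1: fampu#rvepfi
Rule 2: no segment meets the rule's conditions; no change.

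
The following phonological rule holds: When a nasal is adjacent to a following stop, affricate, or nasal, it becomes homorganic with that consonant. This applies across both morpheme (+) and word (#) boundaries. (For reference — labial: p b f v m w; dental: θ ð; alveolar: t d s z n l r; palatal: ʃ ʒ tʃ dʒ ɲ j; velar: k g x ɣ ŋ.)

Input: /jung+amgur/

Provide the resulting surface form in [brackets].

/n/ before /g/ (velar) → [ŋ]
/m/ before /g/ (velar) → [ŋ]

[juŋg+aŋgur]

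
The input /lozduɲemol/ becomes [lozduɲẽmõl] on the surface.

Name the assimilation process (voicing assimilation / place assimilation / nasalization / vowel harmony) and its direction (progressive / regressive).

nasalization, progressive

/e/→[ẽ] /o/→[õ].
Each target copies a feature from the preceding segment, so the direction is progressive.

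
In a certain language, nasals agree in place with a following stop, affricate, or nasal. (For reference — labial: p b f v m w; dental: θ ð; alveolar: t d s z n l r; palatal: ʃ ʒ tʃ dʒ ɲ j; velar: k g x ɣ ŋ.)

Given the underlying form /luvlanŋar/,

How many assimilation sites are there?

1

/n/ before /ŋ/ (velar) → [ŋ]
1 segment changes.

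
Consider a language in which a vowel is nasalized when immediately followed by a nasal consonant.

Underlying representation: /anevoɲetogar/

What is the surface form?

[ãnevõɲetogar]

/a/ before nasal /n/ → [ã]
/o/ before nasal /ɲ/ → [õ]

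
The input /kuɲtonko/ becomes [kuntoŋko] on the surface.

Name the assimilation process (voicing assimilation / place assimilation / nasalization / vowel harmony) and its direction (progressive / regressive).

place assimilation, regressive

/ɲ/→[n] /n/→[ŋ].
Each target copies a feature from the following segment, so the direction is regressive.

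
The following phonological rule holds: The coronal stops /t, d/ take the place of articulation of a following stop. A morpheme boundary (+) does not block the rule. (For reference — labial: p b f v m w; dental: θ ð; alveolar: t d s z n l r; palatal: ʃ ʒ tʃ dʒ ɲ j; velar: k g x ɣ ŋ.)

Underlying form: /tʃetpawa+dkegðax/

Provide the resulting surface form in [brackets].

[tʃeppawa+gkegðax]

/t/ before /p/ (labial) → [p]
/d/ before /k/ (velar) → [g]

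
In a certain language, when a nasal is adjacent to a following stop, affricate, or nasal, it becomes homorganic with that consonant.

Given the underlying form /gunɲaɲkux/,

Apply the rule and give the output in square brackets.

[guɲɲaŋkux]

/n/ before /ɲ/ (palatal) → [ɲ]
/ɲ/ before /k/ (velar) → [ŋ]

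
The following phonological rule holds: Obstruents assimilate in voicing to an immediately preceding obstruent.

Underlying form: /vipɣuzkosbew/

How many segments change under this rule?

/ɣ/ after /p/ (voiceless) → [x]
/k/ after /z/ (voiced) → [g]
/b/ after /s/ (voiceless) → [p]
3 segments change.

3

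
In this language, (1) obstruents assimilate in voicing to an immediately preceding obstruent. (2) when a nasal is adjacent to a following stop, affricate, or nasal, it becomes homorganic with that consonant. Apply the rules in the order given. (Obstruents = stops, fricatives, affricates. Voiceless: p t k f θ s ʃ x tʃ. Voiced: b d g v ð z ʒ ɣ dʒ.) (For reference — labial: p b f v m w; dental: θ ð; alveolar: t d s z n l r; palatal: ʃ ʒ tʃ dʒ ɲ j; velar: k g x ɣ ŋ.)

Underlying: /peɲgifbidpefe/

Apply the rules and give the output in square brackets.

[peŋgifpidbefe]

Rule 1: /b/ after /f/ (voiceless) → [p]
Rule 1: /p/ after /d/ (voiced) → [b]
After rule 1: peɲgifpidbefe
Rule 2: /ɲ/ before /g/ (velar) → [ŋ]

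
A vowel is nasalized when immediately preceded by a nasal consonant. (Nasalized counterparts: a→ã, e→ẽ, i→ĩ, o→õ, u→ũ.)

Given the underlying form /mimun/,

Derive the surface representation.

/i/ after nasal /m/ → [ĩ]
/u/ after nasal /m/ → [ũ]

[mĩmũn]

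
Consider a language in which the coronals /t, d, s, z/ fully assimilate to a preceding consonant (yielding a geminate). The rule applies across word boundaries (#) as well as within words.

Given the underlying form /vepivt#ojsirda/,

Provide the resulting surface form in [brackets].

[vepivv#ojjirra]

/t/ after /v/ → [v] (total assimilation)
/s/ after /j/ → [j] (total assimilation)
/d/ after /r/ → [r] (total assimilation)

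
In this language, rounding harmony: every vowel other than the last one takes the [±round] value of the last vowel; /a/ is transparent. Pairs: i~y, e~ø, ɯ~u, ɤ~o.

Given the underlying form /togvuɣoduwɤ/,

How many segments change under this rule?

4

/o/ harmonizes with /ɤ/ ([-round]) → [ɤ]
/u/ harmonizes with /ɤ/ ([-round]) → [ɯ]
/o/ harmonizes with /ɤ/ ([-round]) → [ɤ]
/u/ harmonizes with /ɤ/ ([-round]) → [ɯ]
4 segments change.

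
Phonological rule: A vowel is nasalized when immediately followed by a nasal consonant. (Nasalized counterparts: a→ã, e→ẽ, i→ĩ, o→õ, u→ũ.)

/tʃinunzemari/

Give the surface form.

/i/ before nasal /n/ → [ĩ]
/u/ before nasal /n/ → [ũ]
/e/ before nasal /m/ → [ẽ]

[tʃĩnũnzẽmari]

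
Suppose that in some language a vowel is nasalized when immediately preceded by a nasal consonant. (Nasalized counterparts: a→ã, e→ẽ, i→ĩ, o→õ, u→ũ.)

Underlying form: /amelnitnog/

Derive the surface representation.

/e/ after nasal /m/ → [ẽ]
/i/ after nasal /n/ → [ĩ]
/o/ after nasal /n/ → [õ]

[amẽlnĩtnõg]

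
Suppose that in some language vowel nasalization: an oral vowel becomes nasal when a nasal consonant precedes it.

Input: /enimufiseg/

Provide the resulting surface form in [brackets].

[enĩmũfiseg]

/i/ after nasal /n/ → [ĩ]
/u/ after nasal /m/ → [ũ]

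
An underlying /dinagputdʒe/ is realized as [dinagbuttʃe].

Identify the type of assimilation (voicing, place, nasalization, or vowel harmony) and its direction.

voicing assimilation, progressive

/p/→[b] /dʒ/→[tʃ].
Each target copies a feature from the preceding segment, so the direction is progressive.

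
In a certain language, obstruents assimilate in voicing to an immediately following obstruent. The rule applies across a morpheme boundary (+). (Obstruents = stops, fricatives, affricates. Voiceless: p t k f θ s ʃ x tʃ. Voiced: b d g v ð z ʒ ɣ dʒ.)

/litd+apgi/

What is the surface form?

[lidd+abgi]

/t/ before /d/ (voiced) → [d]
/p/ before /g/ (voiced) → [b]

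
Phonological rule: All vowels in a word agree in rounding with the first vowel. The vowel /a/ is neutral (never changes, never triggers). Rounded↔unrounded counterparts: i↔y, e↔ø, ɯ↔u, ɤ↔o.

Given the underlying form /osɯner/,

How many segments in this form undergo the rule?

/ɯ/ harmonizes with /o/ ([+round]) → [u]
/e/ harmonizes with /o/ ([+round]) → [ø]
2 segments change.

2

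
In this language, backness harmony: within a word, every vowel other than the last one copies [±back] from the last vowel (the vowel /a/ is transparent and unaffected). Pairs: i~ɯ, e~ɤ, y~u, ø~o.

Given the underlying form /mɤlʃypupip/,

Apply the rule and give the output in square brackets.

/ɤ/ harmonizes with /i/ ([-back]) → [e]
/u/ harmonizes with /i/ ([-back]) → [y]

[melʃypypip]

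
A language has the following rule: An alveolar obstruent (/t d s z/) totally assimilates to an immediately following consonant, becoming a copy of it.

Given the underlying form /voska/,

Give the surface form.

/s/ before /k/ → [k] (total assimilation)

[vokka]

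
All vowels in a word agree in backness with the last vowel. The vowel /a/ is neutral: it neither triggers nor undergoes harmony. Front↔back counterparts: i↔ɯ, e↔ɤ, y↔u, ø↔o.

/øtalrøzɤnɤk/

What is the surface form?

[otalrozɤnɤk]

/ø/ harmonizes with /ɤ/ ([+back]) → [o]
/ø/ harmonizes with /ɤ/ ([+back]) → [o]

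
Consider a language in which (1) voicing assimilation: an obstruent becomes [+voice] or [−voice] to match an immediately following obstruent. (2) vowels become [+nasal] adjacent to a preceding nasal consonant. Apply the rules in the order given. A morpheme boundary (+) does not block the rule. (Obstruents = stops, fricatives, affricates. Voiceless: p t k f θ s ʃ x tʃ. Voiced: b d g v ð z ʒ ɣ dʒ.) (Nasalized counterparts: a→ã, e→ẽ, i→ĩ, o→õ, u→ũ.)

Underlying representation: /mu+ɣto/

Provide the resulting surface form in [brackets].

Rule 1: /ɣ/ before /t/ (voiceless) → [x]
After rule 1: mu+xto
Rule 2: /u/ after nasal /m/ → [ũ]

[mũ+xto]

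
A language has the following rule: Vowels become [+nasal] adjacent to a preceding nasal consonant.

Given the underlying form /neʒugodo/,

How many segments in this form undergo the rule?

/e/ after nasal /n/ → [ẽ]
1 segment changes.

1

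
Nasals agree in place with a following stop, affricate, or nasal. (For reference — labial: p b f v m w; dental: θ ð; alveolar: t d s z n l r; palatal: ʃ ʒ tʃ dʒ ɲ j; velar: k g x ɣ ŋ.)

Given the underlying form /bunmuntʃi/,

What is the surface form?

/n/ before /m/ (labial) → [m]
/n/ before /tʃ/ (palatal) → [ɲ]

[bummuɲtʃi]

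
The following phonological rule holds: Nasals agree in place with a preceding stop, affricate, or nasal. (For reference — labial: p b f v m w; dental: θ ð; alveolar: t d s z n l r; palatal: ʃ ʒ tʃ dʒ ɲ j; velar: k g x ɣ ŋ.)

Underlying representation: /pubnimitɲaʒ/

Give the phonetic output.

/n/ after /b/ (labial) → [m]
/ɲ/ after /t/ (alveolar) → [n]

[pubmimitnaʒ]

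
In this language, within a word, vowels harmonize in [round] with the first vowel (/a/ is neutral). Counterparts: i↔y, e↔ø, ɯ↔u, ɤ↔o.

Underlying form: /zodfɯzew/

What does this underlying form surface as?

/ɯ/ harmonizes with /o/ ([+round]) → [u]
/e/ harmonizes with /o/ ([+round]) → [ø]

[zodfuzøw]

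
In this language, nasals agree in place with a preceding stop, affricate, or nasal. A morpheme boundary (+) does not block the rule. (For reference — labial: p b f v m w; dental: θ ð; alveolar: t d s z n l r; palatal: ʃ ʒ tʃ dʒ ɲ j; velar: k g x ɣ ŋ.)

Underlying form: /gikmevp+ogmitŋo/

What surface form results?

/m/ after /k/ (velar) → [ŋ]
/m/ after /g/ (velar) → [ŋ]
/ŋ/ after /t/ (alveolar) → [n]

[gikŋevp+ogŋitno]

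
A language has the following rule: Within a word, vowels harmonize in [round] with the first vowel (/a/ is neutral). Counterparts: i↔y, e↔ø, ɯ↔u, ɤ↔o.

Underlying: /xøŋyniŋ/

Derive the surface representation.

[xøŋynyŋ]

/i/ harmonizes with /ø/ ([+round]) → [y]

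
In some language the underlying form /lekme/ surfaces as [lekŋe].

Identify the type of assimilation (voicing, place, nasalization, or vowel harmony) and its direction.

/m/→[ŋ].
Each target copies a feature from the preceding segment, so the direction is progressive.

place assimilation, progressive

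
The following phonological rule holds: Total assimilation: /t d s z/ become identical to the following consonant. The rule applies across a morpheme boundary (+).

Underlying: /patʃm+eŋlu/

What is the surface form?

no segment meets the rule's conditions; no change.

[patʃm+eŋlu]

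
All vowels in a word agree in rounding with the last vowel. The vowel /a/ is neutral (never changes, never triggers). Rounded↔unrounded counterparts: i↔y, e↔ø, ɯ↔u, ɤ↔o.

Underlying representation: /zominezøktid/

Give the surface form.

/o/ harmonizes with /i/ ([-round]) → [ɤ]
/ø/ harmonizes with /i/ ([-round]) → [e]

[zɤminezektid]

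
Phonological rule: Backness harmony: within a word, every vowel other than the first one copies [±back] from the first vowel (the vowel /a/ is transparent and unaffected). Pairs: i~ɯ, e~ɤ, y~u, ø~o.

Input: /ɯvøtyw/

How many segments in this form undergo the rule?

/ø/ harmonizes with /ɯ/ ([+back]) → [o]
/y/ harmonizes with /ɯ/ ([+back]) → [u]
2 segments change.

2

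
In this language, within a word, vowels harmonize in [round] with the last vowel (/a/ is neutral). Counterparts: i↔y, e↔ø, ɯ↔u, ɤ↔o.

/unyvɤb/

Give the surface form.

[ɯnivɤb]

/u/ harmonizes with /ɤ/ ([-round]) → [ɯ]
/y/ harmonizes with /ɤ/ ([-round]) → [i]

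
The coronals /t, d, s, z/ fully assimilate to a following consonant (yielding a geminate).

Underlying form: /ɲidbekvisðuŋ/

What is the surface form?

[ɲibbekviððuŋ]

/d/ before /b/ → [b] (total assimilation)
/s/ before /ð/ → [ð] (total assimilation)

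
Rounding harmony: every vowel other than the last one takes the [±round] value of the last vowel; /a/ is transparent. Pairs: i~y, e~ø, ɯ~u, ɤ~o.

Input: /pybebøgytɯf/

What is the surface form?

[pibebegitɯf]

/y/ harmonizes with /ɯ/ ([-round]) → [i]
/ø/ harmonizes with /ɯ/ ([-round]) → [e]
/y/ harmonizes with /ɯ/ ([-round]) → [i]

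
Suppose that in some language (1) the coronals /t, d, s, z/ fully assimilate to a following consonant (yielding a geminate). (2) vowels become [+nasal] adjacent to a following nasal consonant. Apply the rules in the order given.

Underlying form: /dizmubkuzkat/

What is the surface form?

Rule 1: /z/ before /m/ → [m] (total assimilation)
Rule 1: /z/ before /k/ → [k] (total assimilation)
After rule 1: dimmubkukkat
Rule 2: /i/ before nasal /m/ → [ĩ]

[dĩmmubkukkat]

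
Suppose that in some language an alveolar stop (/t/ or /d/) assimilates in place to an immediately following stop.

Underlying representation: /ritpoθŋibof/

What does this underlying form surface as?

/t/ before /p/ (labial) → [p]

[rippoθŋibof]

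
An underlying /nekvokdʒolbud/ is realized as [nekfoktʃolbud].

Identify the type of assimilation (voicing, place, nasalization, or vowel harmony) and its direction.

/v/→[f] /dʒ/→[tʃ].
Each target copies a feature from the preceding segment, so the direction is progressive.

voicing assimilation, progressive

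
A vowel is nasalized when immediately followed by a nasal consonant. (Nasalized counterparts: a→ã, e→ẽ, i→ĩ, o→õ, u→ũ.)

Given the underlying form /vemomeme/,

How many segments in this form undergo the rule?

/e/ before nasal /m/ → [ẽ]
/o/ before nasal /m/ → [õ]
/e/ before nasal /m/ → [ẽ]
3 segments change.

3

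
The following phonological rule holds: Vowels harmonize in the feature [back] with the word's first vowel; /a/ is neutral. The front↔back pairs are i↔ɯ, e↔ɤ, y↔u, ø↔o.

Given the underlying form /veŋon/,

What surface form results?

/o/ harmonizes with /e/ ([-back]) → [ø]

[veŋøn]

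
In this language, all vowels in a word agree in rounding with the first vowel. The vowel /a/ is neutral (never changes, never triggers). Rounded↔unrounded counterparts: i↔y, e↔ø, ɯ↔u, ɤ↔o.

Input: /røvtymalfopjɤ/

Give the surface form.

/ɤ/ harmonizes with /ø/ ([+round]) → [o]

[røvtymalfopjo]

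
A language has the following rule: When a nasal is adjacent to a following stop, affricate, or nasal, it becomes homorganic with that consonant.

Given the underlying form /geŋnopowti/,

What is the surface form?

[gennopowti]

/ŋ/ before /n/ (alveolar) → [n]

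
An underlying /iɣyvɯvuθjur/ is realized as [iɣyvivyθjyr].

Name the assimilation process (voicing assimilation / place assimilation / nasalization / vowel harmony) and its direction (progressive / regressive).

/ɯ/→[i] /u/→[y] /u/→[y].
Vowels agree with the first vowel, so the harmony is progressive.

vowel harmony, progressive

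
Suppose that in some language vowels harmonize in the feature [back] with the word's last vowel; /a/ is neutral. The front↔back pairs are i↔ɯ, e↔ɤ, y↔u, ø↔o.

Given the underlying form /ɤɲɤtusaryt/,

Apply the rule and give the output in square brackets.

[eɲetysaryt]

/ɤ/ harmonizes with /y/ ([-back]) → [e]
/ɤ/ harmonizes with /y/ ([-back]) → [e]
/u/ harmonizes with /y/ ([-back]) → [y]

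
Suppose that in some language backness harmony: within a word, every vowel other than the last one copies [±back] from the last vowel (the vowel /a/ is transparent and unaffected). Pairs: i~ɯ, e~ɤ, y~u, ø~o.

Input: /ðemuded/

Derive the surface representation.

/u/ harmonizes with /e/ ([-back]) → [y]

[ðemyded]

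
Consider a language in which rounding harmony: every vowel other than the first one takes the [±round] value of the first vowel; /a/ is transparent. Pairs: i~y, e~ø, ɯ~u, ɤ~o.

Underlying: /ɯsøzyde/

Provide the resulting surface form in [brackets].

[ɯsezide]

/ø/ harmonizes with /ɯ/ ([-round]) → [e]
/y/ harmonizes with /ɯ/ ([-round]) → [i]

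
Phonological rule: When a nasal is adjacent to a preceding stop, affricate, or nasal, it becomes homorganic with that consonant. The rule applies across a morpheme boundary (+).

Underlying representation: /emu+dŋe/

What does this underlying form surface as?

[emu+dne]

/ŋ/ after /d/ (alveolar) → [n]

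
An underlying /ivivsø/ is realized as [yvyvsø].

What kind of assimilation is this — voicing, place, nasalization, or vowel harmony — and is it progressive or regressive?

vowel harmony, regressive

/i/→[y] /i/→[y].
Vowels agree with the last vowel, so the harmony is regressive.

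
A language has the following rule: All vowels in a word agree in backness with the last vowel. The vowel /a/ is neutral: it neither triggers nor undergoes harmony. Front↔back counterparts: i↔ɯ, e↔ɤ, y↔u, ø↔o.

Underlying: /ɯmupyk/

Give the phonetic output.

/ɯ/ harmonizes with /y/ ([-back]) → [i]
/u/ harmonizes with /y/ ([-back]) → [y]

[imypyk]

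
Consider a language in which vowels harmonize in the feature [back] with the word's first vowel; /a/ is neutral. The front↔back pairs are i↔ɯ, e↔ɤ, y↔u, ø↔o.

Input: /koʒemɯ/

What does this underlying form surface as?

/e/ harmonizes with /o/ ([+back]) → [ɤ]

[koʒɤmɯ]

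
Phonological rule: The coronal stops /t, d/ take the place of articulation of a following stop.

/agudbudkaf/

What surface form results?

[agubbugkaf]

/d/ before /b/ (labial) → [b]
/d/ before /k/ (velar) → [g]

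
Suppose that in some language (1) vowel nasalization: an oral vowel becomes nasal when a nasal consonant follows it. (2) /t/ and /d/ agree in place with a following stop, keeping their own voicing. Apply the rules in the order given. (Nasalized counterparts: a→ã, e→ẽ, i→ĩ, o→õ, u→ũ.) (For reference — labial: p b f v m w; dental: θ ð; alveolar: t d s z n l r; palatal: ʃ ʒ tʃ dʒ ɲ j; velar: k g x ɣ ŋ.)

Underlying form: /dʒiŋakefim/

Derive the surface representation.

[dʒĩŋakefĩm]

Rule 1: /i/ before nasal /ŋ/ → [ĩ]
Rule 1: /i/ before nasal /m/ → [ĩ]
After rule 1: dʒĩŋakefĩm
Rule 2: no segment meets the rule's conditions; no change.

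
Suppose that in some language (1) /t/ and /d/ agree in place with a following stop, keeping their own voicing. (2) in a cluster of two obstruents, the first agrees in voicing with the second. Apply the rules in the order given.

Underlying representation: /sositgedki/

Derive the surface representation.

Rule 1: /t/ before /g/ (velar) → [k]
Rule 1: /d/ before /k/ (velar) → [g]
After rule 1: sosikgegki
Rule 2: /k/ before /g/ (voiced) → [g]
Rule 2: /g/ before /k/ (voiceless) → [k]

[sosiggekki]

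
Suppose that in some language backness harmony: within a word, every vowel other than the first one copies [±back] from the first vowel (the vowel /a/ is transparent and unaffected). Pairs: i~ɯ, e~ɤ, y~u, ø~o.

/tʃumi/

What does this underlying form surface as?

[tʃumɯ]

/i/ harmonizes with /u/ ([+back]) → [ɯ]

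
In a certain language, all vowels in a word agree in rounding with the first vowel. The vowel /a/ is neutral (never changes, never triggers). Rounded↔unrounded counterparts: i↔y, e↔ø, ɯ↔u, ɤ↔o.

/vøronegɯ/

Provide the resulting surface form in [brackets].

[vøronøgu]

/e/ harmonizes with /ø/ ([+round]) → [ø]
/ɯ/ harmonizes with /ø/ ([+round]) → [u]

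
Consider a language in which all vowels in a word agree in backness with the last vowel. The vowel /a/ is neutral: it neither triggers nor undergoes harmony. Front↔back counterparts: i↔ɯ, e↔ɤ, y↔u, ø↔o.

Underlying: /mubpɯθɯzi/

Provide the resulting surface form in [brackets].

[mybpiθizi]

/u/ harmonizes with /i/ ([-back]) → [y]
/ɯ/ harmonizes with /i/ ([-back]) → [i]
/ɯ/ harmonizes with /i/ ([-back]) → [i]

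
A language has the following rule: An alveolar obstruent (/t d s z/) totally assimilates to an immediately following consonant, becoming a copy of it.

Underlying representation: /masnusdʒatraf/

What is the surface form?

[mannudʒdʒarraf]

/s/ before /n/ → [n] (total assimilation)
/s/ before /dʒ/ → [dʒ] (total assimilation)
/t/ before /r/ → [r] (total assimilation)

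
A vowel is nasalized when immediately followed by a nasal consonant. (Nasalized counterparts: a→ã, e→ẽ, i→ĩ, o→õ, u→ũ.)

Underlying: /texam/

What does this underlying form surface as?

[texãm]

/a/ before nasal /m/ → [ã]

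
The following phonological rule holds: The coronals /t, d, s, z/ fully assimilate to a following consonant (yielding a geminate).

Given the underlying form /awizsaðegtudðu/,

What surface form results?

/z/ before /s/ → [s] (total assimilation)
/d/ before /ð/ → [ð] (total assimilation)

[awissaðegtuððu]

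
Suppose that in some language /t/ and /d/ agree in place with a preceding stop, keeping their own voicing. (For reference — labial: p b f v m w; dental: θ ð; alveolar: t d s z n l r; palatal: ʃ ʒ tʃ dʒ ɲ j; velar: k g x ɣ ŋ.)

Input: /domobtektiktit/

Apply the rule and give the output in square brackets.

[domobpekkikkit]

/t/ after /b/ (labial) → [p]
/t/ after /k/ (velar) → [k]
/t/ after /k/ (velar) → [k]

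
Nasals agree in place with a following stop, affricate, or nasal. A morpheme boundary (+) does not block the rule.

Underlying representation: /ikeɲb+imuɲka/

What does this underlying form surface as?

[ikemb+imuŋka]

/ɲ/ before /b/ (labial) → [m]
/ɲ/ before /k/ (velar) → [ŋ]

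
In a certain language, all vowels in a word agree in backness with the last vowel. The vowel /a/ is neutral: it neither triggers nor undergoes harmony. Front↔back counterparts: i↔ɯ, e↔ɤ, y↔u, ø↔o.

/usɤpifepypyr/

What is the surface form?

/u/ harmonizes with /y/ ([-back]) → [y]
/ɤ/ harmonizes with /y/ ([-back]) → [e]

[ysepifepypyr]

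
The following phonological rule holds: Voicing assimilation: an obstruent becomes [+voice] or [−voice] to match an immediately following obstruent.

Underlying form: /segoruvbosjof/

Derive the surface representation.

no segment meets the rule's conditions; no change.

[segoruvbosjof]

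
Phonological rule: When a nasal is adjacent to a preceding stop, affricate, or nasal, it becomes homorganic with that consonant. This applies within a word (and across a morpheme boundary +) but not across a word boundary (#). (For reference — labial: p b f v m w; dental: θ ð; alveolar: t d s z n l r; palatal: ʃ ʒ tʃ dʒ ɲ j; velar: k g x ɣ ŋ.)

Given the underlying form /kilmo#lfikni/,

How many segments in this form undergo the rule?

1

/n/ after /k/ (velar) → [ŋ]
1 segment changes.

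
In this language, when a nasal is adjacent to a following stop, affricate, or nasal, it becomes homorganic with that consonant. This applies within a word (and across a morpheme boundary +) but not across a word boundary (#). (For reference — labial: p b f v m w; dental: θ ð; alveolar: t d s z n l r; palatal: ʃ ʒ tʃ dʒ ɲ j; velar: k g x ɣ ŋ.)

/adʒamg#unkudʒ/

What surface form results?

[adʒaŋg#uŋkudʒ]

/m/ before /g/ (velar) → [ŋ]
/n/ before /k/ (velar) → [ŋ]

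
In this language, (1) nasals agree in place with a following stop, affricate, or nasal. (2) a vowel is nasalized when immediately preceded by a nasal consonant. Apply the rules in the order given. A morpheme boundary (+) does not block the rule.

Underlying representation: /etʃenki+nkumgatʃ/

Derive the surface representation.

[etʃeŋki+ŋkuŋgatʃ]

Rule 1: /n/ before /k/ (velar) → [ŋ]
Rule 1: /n/ before /k/ (velar) → [ŋ]
Rule 1: /m/ before /g/ (velar) → [ŋ]
After rule 1: etʃeŋki+ŋkuŋgatʃ
Rule 2: no segment meets the rule's conditions; no change.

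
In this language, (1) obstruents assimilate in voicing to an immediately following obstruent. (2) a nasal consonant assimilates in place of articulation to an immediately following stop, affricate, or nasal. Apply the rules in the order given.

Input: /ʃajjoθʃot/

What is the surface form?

[ʃajjoθʃot]

Rule 1: no segment meets the rule's conditions; no change.
After rule 1: ʃajjoθʃot
Rule 2: no segment meets the rule's conditions; no change.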